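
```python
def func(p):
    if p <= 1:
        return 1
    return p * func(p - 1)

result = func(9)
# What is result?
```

func(9) = 9 * 8 * 7 * 6 * 5 * 4 * 3 * 2 * 1 = 362880

Answer: 362880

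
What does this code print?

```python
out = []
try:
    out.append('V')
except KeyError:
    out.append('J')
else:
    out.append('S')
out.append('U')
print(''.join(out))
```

Execution trace: 'V' (try body, no exception) → 'S' (else) → 'U' (after the try/except). Output: VSU

Answer: VSU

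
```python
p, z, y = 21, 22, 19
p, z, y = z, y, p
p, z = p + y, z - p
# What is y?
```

Trace:
`p, z, y = 21, 22, 19` → p = 21; z = 22; y = 19
`p, z, y = z, y, p` → p = 22; z = 19; y = 21
`p, z = p + y, z - p` → p = 43; z = -3
So y = 21

Answer: 21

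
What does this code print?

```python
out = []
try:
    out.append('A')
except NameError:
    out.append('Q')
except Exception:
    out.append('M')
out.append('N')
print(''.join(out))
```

Execution trace: 'A' (try body, no exception) → 'N' (after the try/except). Output: AN

Answer: AN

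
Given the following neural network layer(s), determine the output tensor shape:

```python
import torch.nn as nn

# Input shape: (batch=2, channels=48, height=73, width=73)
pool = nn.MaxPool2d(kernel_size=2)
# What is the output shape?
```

Input: (2, 48, 73, 73) -> Output: (2, 48, 36, 36)

Answer: (2, 48, 36, 36)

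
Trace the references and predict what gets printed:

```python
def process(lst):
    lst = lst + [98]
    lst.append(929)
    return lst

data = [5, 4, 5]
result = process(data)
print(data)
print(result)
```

Key concept: rebinding parameter vs mutation.
Step by step:
`data = [5, 4, 5]` → data = [5, 4, 5]
`result = process(data)` → result = [5, 4, 5, 98, 929]
`print(data)` → prints [5, 4, 5]
`print(result)` → prints [5, 4, 5, 98, 929]

Answer:
[5, 4, 5]
[5, 4, 5, 98, 929]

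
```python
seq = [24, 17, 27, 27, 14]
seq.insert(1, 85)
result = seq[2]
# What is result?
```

Trace:
`seq = [24, 17, 27, 27, 14]` → seq = [24, 17, 27, 27, 14]
`seq.insert(1, 85)` → seq = [24, 85, 17, 27, 27, 14]
`result = seq[2]` → result = 17
So result = 17

Answer: 17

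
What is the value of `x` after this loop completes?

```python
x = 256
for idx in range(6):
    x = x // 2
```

Halve 6 times: 256 // 2^6 = 4
`x` takes the values: 256 → 128 → 64 → 32 → 16 → 8 → 4

Answer: 4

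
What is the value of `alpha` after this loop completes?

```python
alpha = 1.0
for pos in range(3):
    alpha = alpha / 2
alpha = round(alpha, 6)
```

Halving LR 3 times: 1 / 2^3
`alpha` takes the values: 1.0 → 0.5 → 0.25 → 0.125

Answer: 0.125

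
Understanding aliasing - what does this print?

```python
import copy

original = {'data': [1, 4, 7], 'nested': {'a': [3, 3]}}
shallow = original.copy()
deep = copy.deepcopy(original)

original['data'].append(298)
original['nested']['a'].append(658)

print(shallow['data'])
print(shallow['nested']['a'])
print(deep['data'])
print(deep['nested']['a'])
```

Key concept: comparing shallow vs deep copy.
Step by step:
`original = {'data': [1, 4, 7], 'nested': {'a': [3, 3]}}` → original = {'data': [1, 4, 7], 'nested': {'a': [3, 3]}}
`shallow = original.copy()` → shallow = {'data': [1, 4, 7], 'nested': {'a': [3, 3]}}
`deep = copy.deepcopy(original)` → deep = {'data': [1, 4, 7], 'nested': {'a': [3, 3]}}
`original['data'].append(298)` → original = {'data': [1, 4, 7, 298], 'nested': {'a': [3, 3]}}; shallow = {'data': [1, 4, 7, 298], 'nested': {'a': [3, 3]}}
`original['nested']['a'].append(658)` → original = {'data': [1, 4, 7, 298], 'nested': {'a': [3, 3, 658]}}; shallow = {'data': [1, 4, 7, 298], 'nested': {'a': [3, 3, 658]}}
`print(shallow['data'])` → prints [1, 4, 7, 298]
`print(shallow['nested']['a'])` → prints [3, 3, 658]
`print(deep['data'])` → prints [1, 4, 7]
`print(deep['nested']['a'])` → prints [3, 3]

Answer:
[1, 4, 7, 298]
[3, 3, 658]
[1, 4, 7]
[3, 3]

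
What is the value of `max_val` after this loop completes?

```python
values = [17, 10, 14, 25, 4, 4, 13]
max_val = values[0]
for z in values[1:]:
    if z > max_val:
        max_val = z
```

Maximum of [17, 10, 14, 25, 4, 4, 13]
`max_val` takes the values: 17 → 25

Answer: 25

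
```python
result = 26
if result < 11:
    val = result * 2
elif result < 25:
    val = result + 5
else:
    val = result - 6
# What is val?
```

Trace:
`result = 26` → result = 26
`if result < 11: ...` → result < 11 is False, result < 25 is False, take else branch → val = 20
So val = 20

Answer: 20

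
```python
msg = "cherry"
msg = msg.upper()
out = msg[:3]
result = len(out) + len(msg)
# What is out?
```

Trace:
`msg = "cherry"` → msg = 'cherry'
`msg = msg.upper()` → msg = 'CHERRY'
`out = msg[:3]` → out = 'CHE'
`result = len(out) + len(msg)` → result = 9
So out = 'CHE'

Answer: 'CHE'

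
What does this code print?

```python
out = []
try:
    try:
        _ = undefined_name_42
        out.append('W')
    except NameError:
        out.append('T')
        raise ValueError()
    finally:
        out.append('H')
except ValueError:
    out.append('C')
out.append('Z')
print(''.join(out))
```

Execution trace: 'T' (inner except NameError) → 'H' (inner finally) → 'C' (outer except ValueError) → 'Z' (after the try/except). Output: THCZ

Answer: THCZ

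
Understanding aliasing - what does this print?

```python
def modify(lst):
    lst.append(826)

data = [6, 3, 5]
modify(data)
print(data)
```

Key concept: function modifies passed list.
Step by step:
`data = [6, 3, 5]` → data = [6, 3, 5]
`modify(data)` → data = [6, 3, 5, 826]
`print(data)` → prints [6, 3, 5, 826]

Answer: [6, 3, 5, 826]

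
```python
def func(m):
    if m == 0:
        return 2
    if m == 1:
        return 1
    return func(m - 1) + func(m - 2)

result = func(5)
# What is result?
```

Build up from base cases: func(0)=2, func(1)=1, func(2)=3, func(3)=4, func(4)=7, func(5)=11

Answer: 11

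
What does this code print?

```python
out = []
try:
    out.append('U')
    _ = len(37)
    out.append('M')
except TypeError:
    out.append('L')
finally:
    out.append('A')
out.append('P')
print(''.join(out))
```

Execution trace: 'U' (try body) → 'L' (except TypeError) → 'A' (finally) → 'P' (after the try/except). Output: ULAP

Answer: ULAP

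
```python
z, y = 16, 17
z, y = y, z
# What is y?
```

Trace:
`z, y = 16, 17` → z = 16; y = 17
`z, y = y, z` → z = 17; y = 16
So y = 16

Answer: 16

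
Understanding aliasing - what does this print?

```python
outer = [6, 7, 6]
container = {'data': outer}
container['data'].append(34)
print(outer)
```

Key concept: dict holds reference to list.
Step by step:
`outer = [6, 7, 6]` → outer = [6, 7, 6]
`container = {'data': outer}` → container = {'data': [6, 7, 6]}
`container['data'].append(34)` → outer = [6, 7, 6, 34]; container = {'data': [6, 7, 6, 34]}
`print(outer)` → prints [6, 7, 6, 34]

Answer: [6, 7, 6, 34]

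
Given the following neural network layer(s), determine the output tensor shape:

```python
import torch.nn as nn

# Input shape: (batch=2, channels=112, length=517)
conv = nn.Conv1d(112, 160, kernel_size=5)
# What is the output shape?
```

Input: (2, 112, 517) -> Output: (2, 160, 513)

Answer: (2, 160, 513)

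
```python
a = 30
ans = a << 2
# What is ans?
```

Trace:
`a = 30` → a = 30
`ans = a << 2` → ans = 120
So ans = 120

Answer: 120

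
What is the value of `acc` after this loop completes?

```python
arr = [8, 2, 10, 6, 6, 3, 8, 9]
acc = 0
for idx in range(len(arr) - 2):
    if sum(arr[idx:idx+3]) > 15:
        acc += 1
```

Count windows with sum > 15
`acc` takes the values: 0 → 1 → 2 → 3 → 4 → 5

Answer: 5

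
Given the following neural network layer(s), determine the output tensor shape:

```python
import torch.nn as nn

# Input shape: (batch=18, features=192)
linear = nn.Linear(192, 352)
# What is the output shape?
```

Input: (18, 192) -> Output: (18, 352)

Answer: (18, 352)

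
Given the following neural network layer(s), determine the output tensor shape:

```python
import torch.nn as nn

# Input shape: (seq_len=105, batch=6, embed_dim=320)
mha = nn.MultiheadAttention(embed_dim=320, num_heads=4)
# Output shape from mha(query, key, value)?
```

Input: (105, 6, 320) -> Output: (105, 6, 320)

Answer: (105, 6, 320)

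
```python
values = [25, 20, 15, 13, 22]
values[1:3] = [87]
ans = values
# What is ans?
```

Trace:
`values = [25, 20, 15, 13, 22]` → values = [25, 20, 15, 13, 22]
`values[1:3] = [87]` → values = [25, 87, 13, 22]
`ans = values` → ans = [25, 87, 13, 22]
So ans = [25, 87, 13, 22]

Answer: [25, 87, 13, 22]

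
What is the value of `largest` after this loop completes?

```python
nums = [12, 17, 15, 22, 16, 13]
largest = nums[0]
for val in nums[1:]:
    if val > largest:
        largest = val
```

Maximum of [12, 17, 15, 22, 16, 13]
`largest` takes the values: 12 → 17 → 22

Answer: 22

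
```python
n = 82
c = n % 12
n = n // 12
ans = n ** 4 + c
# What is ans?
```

Trace:
`n = 82` → n = 82
`c = n % 12` → c = 10
`n = n // 12` → n = 6
`ans = n ** 4 + c` → ans = 1306
So ans = 1306

Answer: 1306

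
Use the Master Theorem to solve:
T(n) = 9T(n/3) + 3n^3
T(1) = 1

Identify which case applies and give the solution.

a=9, b=3, f(n)=3n^3. log_3(9) = 2. Since c=3 > 2 and the regularity condition holds (9(n/3)^3 = (9/3^3)n^3 with 9/3^3 < 1), Case 3 applies: T(n) = Θ(f(n)) = O(n^3).

Answer: O(n^3) - Case 3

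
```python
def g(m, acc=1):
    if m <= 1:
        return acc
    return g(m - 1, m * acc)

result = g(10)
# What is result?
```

Accumulator trace (n, acc): (10, 1) -> (9, 10) -> (8, 90) -> (7, 720) -> (6, 5040) -> (5, 30240) -> (4, 151200) -> (3, 604800) -> (2, 1814400) -> (1, 3628800) -> return 3628800

Answer: 3628800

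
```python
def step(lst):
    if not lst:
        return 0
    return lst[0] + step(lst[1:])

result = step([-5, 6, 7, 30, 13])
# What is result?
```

(-5) + 6 + 7 + 30 + 13 + 0 = 51

Answer: 51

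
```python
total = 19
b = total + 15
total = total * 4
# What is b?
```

Trace:
`total = 19` → total = 19
`b = total + 15` → b = 34
`total = total * 4` → total = 76
So b = 34

Answer: 34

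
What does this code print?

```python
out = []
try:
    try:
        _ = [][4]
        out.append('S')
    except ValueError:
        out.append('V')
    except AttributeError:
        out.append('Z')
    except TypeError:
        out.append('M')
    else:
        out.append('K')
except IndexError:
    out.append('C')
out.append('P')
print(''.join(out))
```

Execution trace: 'C' (outer except IndexError) → 'P' (after the try/except). Output: CP

Answer: CP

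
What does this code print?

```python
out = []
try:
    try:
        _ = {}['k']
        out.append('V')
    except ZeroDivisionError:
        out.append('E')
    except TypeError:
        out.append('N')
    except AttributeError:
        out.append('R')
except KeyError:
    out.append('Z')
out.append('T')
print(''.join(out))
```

Execution trace: 'Z' (outer except KeyError) → 'T' (after the try/except). Output: ZT

Answer: ZT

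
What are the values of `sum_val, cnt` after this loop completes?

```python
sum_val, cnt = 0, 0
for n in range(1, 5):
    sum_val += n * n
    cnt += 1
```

Sum of squares and count
`sum_val, cnt` takes the values: (0, 0) → (1, 0) → (1, 1) → (5, 1) → (5, 2) → (14, 2) → (14, 3) → (30, 3) → (30, 4)

Answer: 30, 4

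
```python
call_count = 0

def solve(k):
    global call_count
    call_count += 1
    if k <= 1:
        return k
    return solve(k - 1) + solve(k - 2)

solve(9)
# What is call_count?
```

Calls(k) = 1 + Calls(k-1) + Calls(k-2); Calls(0)=Calls(1)=1. For k=9 this gives 109.

Answer: 109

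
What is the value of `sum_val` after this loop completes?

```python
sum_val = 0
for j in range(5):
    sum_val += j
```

Sum of 0 to 4 = 10
`sum_val` takes the values: 0 → 1 → 3 → 6 → 10

Answer: 10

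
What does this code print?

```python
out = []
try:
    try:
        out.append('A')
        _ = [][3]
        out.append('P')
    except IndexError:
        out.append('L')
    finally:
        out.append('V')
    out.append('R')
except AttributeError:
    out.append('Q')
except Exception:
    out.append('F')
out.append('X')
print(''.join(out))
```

Execution trace: 'A' (inner try body) → 'L' (inner except IndexError) → 'V' (inner finally) → 'R' (try body, no exception) → 'X' (after the try/except). Output: ALVRX

Answer: ALVRX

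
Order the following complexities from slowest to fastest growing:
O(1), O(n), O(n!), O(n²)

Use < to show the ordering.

Ordered by growth rate: O(1) < O(n) < O(n²) < O(n!)

Answer: O(1) < O(n) < O(n²) < O(n!)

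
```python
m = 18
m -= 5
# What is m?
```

Trace:
`m = 18` → m = 18
`m -= 5` → m = 13
So m = 13

Answer: 13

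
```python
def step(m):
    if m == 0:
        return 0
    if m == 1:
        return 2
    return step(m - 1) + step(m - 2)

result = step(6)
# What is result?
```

Build up from base cases: step(0)=0, step(1)=2, step(2)=2, step(3)=4, step(4)=6, step(5)=10, step(6)=16

Answer: 16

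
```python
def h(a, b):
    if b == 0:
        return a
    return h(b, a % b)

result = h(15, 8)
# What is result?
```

h(15, 8) -> h(8, 7) -> h(7, 1) -> h(1, 0) -> 1

Answer: 1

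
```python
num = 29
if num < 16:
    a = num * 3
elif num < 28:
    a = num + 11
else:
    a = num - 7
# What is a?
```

Trace:
`num = 29` → num = 29
`if num < 16: ...` → num < 16 is False, num < 28 is False, take else branch → a = 22
So a = 22

Answer: 22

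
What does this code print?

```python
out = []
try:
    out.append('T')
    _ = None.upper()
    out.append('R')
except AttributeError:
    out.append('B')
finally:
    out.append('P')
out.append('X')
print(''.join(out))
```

Execution trace: 'T' (try body) → 'B' (except AttributeError) → 'P' (finally) → 'X' (after the try/except). Output: TBPX

Answer: TBPX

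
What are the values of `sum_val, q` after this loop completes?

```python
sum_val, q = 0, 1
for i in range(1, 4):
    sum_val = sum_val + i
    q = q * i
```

Sum and factorial of 1 to 3
`sum_val, q` takes the values: (0, 1) → (1, 1) → (3, 1) → (3, 2) → (6, 2) → (6, 6)

Answer: 6, 6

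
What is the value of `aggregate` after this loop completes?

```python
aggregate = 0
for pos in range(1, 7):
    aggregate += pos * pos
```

Sum of squares 1² to 6² = 91
`aggregate` takes the values: 0 → 1 → 5 → 14 → 30 → 55 → 91

Answer: 91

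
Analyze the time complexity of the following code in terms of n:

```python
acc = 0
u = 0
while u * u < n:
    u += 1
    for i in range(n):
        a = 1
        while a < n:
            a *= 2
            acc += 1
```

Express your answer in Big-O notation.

Each loop level contributes: √n × n × log n. Multiplying the contributions gives O(n√n log n).

Answer: O(n√n log n)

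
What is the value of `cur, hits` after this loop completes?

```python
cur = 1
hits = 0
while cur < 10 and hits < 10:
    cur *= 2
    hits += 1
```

Double until >= 10 or 10 iterations
`cur, hits` takes the values: (1, 0) → (2, 0) → (2, 1) → (4, 1) → (4, 2) → (8, 2) → (8, 3) → (16, 3) → (16, 4)

Answer: 16, 4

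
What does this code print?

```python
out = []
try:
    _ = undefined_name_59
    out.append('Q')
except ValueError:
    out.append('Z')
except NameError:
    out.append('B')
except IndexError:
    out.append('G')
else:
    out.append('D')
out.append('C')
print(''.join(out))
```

Execution trace: 'B' (except NameError) → 'C' (after the try/except). Output: BC

Answer: BC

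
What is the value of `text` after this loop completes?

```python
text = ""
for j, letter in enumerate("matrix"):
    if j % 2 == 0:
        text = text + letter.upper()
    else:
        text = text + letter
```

Uppercase even positions in 'matrix'
`text` takes the values: "" → "M" → "Ma" → "MaT" → "MaTr" → "MaTrI" → "MaTrIx"

Answer: "MaTrIx"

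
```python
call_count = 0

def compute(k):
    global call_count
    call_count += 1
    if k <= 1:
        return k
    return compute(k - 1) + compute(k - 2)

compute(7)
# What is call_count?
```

Calls(k) = 1 + Calls(k-1) + Calls(k-2); Calls(0)=Calls(1)=1. For k=7 this gives 41.

Answer: 41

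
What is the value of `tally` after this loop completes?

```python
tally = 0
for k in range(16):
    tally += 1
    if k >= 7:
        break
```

Loop breaks when k reaches 7, tally is 8
`tally` takes the values: 0 → 1 → 2 → 3 → 4 → 5 → 6 → 7 → 8

Answer: 8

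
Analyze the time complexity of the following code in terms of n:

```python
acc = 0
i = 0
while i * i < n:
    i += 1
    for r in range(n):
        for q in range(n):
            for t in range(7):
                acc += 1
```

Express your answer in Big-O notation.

Each loop level contributes: √n × n × n × 1. Multiplying the contributions gives O(n^2√n).

Answer: O(n^2√n)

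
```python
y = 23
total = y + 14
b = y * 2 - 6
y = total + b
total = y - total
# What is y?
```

Trace:
`y = 23` → y = 23
`total = y + 14` → total = 37
`b = y * 2 - 6` → b = 40
`y = total + b` → y = 77
`total = y - total` → total = 40
So y = 77

Answer: 77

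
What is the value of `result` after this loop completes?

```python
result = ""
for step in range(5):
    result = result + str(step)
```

Concatenate digits 0 to 4
`result` takes the values: "" → "0" → "01" → "012" → "0123" → "01234"

Answer: "01234"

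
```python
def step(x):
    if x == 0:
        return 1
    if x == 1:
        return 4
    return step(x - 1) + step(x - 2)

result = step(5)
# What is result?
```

Build up from base cases: step(0)=1, step(1)=4, step(2)=5, step(3)=9, step(4)=14, step(5)=23

Answer: 23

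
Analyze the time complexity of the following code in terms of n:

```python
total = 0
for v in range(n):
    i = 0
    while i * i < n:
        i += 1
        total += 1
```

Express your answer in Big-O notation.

Each loop level contributes: n × √n. Multiplying the contributions gives O(n√n).

Answer: O(n√n)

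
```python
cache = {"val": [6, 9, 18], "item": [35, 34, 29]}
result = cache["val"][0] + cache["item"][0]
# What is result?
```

Trace:
`cache = {"val": [6, 9, 18], "item": [35, 34, 29]}` → cache = {'val': [6, 9, 18], 'item': [35, 34, 29]}
`result = cache["val"][0] + cache["item"][0]` → result = 41
So result = 41

Answer: 41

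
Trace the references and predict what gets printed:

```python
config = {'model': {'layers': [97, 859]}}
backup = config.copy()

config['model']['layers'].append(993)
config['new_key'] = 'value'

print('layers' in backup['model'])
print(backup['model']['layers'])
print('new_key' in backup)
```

Key concept: shallow copy gotcha with nested dict.
Step by step:
`config = {'model': {'layers': [97, 859]}}` → config = {'model': {'layers': [97, 859]}}
`backup = config.copy()` → backup = {'model': {'layers': [97, 859]}}
`config['model']['layers'].append(993)` → config = {'model': {'layers': [97, 859, 993]}}; backup = {'model': {'layers': [97, 859, 993]}}
`config['new_key'] = 'value'` → config = {'model': {'layers': [97, 859, 993]}, 'new_key': 'value'}
`print('layers' in backup['model'])` → prints True
`print(backup['model']['layers'])` → prints [97, 859, 993]
`print('new_key' in backup)` → prints False

Answer:
True
[97, 859, 993]
False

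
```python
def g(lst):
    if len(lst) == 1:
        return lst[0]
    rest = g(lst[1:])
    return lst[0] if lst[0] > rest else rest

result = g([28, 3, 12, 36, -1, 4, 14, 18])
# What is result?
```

Recursive max over [28, 3, 12, 36, -1, 4, 14, 18] = 36

Answer: 36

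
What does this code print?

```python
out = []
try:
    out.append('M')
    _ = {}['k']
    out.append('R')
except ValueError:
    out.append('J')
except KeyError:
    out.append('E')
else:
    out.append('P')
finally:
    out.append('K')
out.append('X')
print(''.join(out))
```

Execution trace: 'M' (try body) → 'E' (except KeyError) → 'K' (finally) → 'X' (after the try/except). Output: MEKX

Answer: MEKX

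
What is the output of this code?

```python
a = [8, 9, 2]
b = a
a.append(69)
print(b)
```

Key concept: basic list aliasing.
Step by step:
`a = [8, 9, 2]` → a = [8, 9, 2]
`b = a` → b = [8, 9, 2] (same object as a)
`a.append(69)` → a = [8, 9, 2, 69] (same object as b); b = [8, 9, 2, 69] (same object as a)
`print(b)` → prints [8, 9, 2, 69]

Answer: [8, 9, 2, 69]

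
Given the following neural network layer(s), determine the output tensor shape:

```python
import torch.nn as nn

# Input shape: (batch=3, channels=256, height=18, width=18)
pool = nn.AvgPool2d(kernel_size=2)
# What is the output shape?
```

Input: (3, 256, 18, 18) -> Output: (3, 256, 9, 9)

Answer: (3, 256, 9, 9)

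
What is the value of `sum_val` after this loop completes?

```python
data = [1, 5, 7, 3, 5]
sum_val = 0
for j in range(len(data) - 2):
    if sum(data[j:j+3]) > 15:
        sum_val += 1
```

Count windows with sum > 15
`sum_val` takes the values: 0

Answer: 0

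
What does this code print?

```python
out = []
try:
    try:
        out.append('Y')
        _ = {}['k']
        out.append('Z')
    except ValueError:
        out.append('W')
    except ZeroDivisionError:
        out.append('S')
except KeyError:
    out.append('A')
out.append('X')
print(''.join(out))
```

Execution trace: 'Y' (try body) → 'A' (outer except KeyError) → 'X' (after the try/except). Output: YAX

Answer: YAX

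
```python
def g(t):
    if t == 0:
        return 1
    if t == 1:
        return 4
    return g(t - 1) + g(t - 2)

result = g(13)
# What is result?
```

Build up from base cases: g(0)=1, g(1)=4, g(2)=5, g(3)=9, g(4)=14, g(5)=23, g(6)=37, ..., g(13)=1076

Answer: 1076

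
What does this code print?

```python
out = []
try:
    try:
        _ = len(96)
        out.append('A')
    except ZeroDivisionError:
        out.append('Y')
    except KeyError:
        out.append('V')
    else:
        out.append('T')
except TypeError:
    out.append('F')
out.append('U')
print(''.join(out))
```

Execution trace: 'F' (outer except TypeError) → 'U' (after the try/except). Output: FU

Answer: FU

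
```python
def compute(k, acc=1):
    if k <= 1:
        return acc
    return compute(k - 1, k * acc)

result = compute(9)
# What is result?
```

Accumulator trace (n, acc): (9, 1) -> (8, 9) -> (7, 72) -> (6, 504) -> (5, 3024) -> (4, 15120) -> (3, 60480) -> (2, 181440) -> (1, 362880) -> return 362880

Answer: 362880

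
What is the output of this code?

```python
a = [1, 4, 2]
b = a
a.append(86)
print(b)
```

Key concept: basic list aliasing.
Step by step:
`a = [1, 4, 2]` → a = [1, 4, 2]
`b = a` → b = [1, 4, 2] (same object as a)
`a.append(86)` → a = [1, 4, 2, 86] (same object as b); b = [1, 4, 2, 86] (same object as a)
`print(b)` → prints [1, 4, 2, 86]

Answer: [1, 4, 2, 86]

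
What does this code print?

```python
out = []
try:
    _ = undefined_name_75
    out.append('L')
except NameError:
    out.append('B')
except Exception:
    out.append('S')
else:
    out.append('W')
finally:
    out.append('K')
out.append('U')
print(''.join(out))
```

Execution trace: 'B' (except NameError) → 'K' (finally) → 'U' (after the try/except). Output: BKU

Answer: BKU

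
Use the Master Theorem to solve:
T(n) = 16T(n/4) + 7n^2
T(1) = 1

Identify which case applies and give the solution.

a=16, b=4, f(n)=7n^2. log_4(16) = 2. Since c=2 = 2, Case 2 applies: T(n) = Θ(n^log_b(a) · log n) = O(n^2 log n).

Answer: O(n^2 log n) - Case 2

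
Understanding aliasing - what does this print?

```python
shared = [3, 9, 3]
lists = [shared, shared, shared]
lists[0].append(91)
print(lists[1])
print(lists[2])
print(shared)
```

Key concept: list of same reference.
Step by step:
`shared = [3, 9, 3]` → shared = [3, 9, 3]
`lists = [shared, shared, shared]` → lists = [[3, 9, 3], [3, 9, 3], [3, 9, 3]]
`lists[0].append(91)` → shared = [3, 9, 3, 91]; lists = [[3, 9, 3, 91], [3, 9, 3, 91], [3, 9, 3, 91]]
`print(lists[1])` → prints [3, 9, 3, 91]
`print(lists[2])` → prints [3, 9, 3, 91]
`print(shared)` → prints [3, 9, 3, 91]

Answer:
[3, 9, 3, 91]
[3, 9, 3, 91]
[3, 9, 3, 91]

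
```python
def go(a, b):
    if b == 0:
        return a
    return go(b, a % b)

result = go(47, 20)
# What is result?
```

go(47, 20) -> go(20, 7) -> go(7, 6) -> go(6, 1) -> go(1, 0) -> 1

Answer: 1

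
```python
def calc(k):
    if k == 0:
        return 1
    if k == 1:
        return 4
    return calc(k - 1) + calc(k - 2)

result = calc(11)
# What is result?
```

Build up from base cases: calc(0)=1, calc(1)=4, calc(2)=5, calc(3)=9, calc(4)=14, calc(5)=23, calc(6)=37, ..., calc(11)=411

Answer: 411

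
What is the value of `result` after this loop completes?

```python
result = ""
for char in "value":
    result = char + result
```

Reverse 'value'
`result` takes the values: "" → "v" → "av" → "lav" → "ulav" → "eulav"

Answer: "eulav"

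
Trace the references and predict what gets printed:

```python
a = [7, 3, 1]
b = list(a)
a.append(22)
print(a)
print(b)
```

Key concept: list() constructor creates copy.
Step by step:
`a = [7, 3, 1]` → a = [7, 3, 1]
`b = list(a)` → b = [7, 3, 1]
`a.append(22)` → a = [7, 3, 1, 22]
`print(a)` → prints [7, 3, 1, 22]
`print(b)` → prints [7, 3, 1]

Answer:
[7, 3, 1, 22]
[7, 3, 1]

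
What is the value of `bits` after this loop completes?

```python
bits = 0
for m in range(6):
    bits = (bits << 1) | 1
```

Build 6 consecutive 1-bits: 0b111111
`bits` takes the values: 0 → 1 → 3 → 7 → 15 → 31 → 63

Answer: 63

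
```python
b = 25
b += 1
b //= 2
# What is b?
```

Trace:
`b = 25` → b = 25
`b += 1` → b = 26
`b //= 2` → b = 13
So b = 13

Answer: 13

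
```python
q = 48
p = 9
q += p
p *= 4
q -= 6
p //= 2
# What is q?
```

Trace:
`q = 48` → q = 48
`p = 9` → p = 9
`q += p` → q = 57
`p *= 4` → p = 36
`q -= 6` → q = 51
`p //= 2` → p = 18
So q = 51

Answer: 51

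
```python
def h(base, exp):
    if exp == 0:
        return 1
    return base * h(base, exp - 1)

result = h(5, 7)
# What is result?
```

h(5, 7) = 5 * 5 * 5 * 5 * 5 * 5 * 5 = 78125

Answer: 78125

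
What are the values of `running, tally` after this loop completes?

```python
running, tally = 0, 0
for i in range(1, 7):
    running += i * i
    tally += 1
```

Sum of squares and count
`running, tally` takes the values: (0, 0) → (1, 0) → (1, 1) → (5, 1) → (5, 2) → (14, 2) → (14, 3) → (30, 3) → (30, 4) → (55, 4) → (55, 5) → (91, 5) → (91, 6)

Answer: 91, 6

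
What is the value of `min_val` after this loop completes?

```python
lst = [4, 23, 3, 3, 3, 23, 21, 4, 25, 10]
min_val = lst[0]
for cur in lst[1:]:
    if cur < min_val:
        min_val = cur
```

Minimum of [4, 23, 3, 3, 3, 23, 21, 4, 25, 10]
`min_val` takes the values: 4 → 3

Answer: 3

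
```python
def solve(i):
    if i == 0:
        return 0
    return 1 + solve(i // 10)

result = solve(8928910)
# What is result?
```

Count of digits of 8928910: 7

Answer: 7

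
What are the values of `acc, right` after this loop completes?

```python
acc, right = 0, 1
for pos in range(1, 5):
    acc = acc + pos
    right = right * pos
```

Sum and factorial of 1 to 4
`acc, right` takes the values: (0, 1) → (1, 1) → (3, 1) → (3, 2) → (6, 2) → (6, 6) → (10, 6) → (10, 24)

Answer: 10, 24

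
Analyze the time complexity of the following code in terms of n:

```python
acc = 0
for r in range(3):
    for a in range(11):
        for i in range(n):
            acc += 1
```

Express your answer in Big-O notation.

Each loop level contributes: 1 × 1 × n. Multiplying the contributions gives O(n).

Answer: O(n)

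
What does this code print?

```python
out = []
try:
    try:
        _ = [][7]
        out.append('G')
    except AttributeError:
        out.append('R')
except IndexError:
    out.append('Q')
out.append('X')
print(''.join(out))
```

Execution trace: 'Q' (outer except IndexError) → 'X' (after the try/except). Output: QX

Answer: QX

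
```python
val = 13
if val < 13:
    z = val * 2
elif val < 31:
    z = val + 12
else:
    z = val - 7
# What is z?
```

Trace:
`val = 13` → val = 13
`if val < 13: ...` → val < 13 is False, val < 31 is True → z = 25
So z = 25

Answer: 25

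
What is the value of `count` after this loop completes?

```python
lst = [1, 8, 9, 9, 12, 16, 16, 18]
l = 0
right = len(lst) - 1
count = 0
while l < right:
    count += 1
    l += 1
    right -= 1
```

Iterations until pointers meet (list length 8)
`count` takes the values: 0 → 1 → 2 → 3 → 4

Answer: 4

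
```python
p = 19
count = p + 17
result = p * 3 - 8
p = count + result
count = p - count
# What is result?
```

Trace:
`p = 19` → p = 19
`count = p + 17` → count = 36
`result = p * 3 - 8` → result = 49
`p = count + result` → p = 85
`count = p - count` → count = 49
So result = 49

Answer: 49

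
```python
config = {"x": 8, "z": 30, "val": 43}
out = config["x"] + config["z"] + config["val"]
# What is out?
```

Trace:
`config = {"x": 8, "z": 30, "val": 43}` → config = {'x': 8, 'z': 30, 'val': 43}
`out = config["x"] + config["z"] + config["val"]` → out = 81
So out = 81

Answer: 81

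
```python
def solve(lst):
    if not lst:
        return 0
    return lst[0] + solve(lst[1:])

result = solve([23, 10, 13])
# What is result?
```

23 + 10 + 13 + 0 = 46

Answer: 46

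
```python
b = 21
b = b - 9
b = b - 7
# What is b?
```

Trace:
`b = 21` → b = 21
`b = b - 9` → b = 12
`b = b - 7` → b = 5
So b = 5

Answer: 5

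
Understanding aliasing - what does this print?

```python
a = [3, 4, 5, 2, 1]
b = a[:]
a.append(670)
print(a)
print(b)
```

Key concept: slice [:] creates copy.
Step by step:
`a = [3, 4, 5, 2, 1]` → a = [3, 4, 5, 2, 1]
`b = a[:]` → b = [3, 4, 5, 2, 1]
`a.append(670)` → a = [3, 4, 5, 2, 1, 670]
`print(a)` → prints [3, 4, 5, 2, 1, 670]
`print(b)` → prints [3, 4, 5, 2, 1]

Answer:
[3, 4, 5, 2, 1, 670]
[3, 4, 5, 2, 1]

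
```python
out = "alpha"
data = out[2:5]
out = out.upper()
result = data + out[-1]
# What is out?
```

Trace:
`out = "alpha"` → out = 'alpha'
`data = out[2:5]` → data = 'pha'
`out = out.upper()` → out = 'ALPHA'
`result = data + out[-1]` → result = 'phaA'
So out = 'ALPHA'

Answer: 'ALPHA'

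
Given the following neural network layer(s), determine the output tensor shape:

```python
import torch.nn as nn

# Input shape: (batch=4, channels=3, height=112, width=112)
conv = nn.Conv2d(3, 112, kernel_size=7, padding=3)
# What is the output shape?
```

Input: (4, 3, 112, 112) -> Output: (4, 112, 112, 112)

Answer: (4, 112, 112, 112)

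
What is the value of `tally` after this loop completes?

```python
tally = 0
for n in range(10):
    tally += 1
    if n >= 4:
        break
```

Loop breaks when n reaches 4, tally is 5
`tally` takes the values: 0 → 1 → 2 → 3 → 4 → 5

Answer: 5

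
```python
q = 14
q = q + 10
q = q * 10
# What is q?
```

Trace:
`q = 14` → q = 14
`q = q + 10` → q = 24
`q = q * 10` → q = 240
So q = 240

Answer: 240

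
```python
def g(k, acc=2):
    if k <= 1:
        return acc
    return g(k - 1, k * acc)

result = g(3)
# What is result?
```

Accumulator trace (n, acc): (3, 2) -> (2, 6) -> (1, 12) -> return 12

Answer: 12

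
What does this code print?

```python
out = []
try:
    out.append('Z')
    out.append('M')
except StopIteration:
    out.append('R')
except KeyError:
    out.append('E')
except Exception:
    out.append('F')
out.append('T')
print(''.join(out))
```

Execution trace: 'Z' (try body) → 'M' (try body, no exception) → 'T' (after the try/except). Output: ZMT

Answer: ZMT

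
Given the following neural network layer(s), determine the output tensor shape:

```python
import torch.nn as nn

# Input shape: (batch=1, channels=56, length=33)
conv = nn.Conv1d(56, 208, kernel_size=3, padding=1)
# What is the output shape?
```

Input: (1, 56, 33) -> Output: (1, 208, 33)

Answer: (1, 208, 33)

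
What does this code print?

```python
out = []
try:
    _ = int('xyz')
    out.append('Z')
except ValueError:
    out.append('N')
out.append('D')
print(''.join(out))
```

Execution trace: 'N' (except ValueError) → 'D' (after the try/except). Output: ND

Answer: ND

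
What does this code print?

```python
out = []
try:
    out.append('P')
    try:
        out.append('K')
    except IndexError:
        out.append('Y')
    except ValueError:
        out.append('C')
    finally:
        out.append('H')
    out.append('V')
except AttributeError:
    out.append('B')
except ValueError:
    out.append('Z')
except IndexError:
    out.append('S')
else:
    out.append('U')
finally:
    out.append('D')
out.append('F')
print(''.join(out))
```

Execution trace: 'P' (try body) → 'K' (inner try body, no exception) → 'H' (inner finally) → 'V' (try body, no exception) → 'U' (else) → 'D' (finally) → 'F' (after the try/except). Output: PKHVUDF

Answer: PKHVUDF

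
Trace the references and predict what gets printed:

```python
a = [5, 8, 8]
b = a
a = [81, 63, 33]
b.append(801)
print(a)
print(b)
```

Key concept: rebinding vs mutation: a is rebound to a new list, b still points at the original.
Step by step:
`a = [5, 8, 8]` → a = [5, 8, 8]
`b = a` → b = [5, 8, 8] (same object as a)
`a = [81, 63, 33]` → a = [81, 63, 33]
`b.append(801)` → b = [5, 8, 8, 801]
`print(a)` → prints [81, 63, 33]
`print(b)` → prints [5, 8, 8, 801]

Answer:
[81, 63, 33]
[5, 8, 8, 801]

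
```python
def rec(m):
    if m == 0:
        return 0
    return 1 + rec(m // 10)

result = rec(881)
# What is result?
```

Count of digits of 881: 3

Answer: 3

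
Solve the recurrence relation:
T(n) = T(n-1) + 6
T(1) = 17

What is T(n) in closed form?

Unrolling: T(n) = T(1) + 6·(n-1) = 17 + 6(n-1) = 6n + 11.

Answer: T(n) = 6n + 11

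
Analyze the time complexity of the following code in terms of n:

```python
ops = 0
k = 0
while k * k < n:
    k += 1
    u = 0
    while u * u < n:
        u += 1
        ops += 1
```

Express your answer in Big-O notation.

Each loop level contributes: √n × √n. Multiplying the contributions gives O(n).

Answer: O(n)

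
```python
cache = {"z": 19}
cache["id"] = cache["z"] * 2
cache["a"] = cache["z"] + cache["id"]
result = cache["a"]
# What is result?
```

Trace:
`cache = {"z": 19}` → cache = {'z': 19}
`cache["id"] = cache["z"] * 2` → cache = {'z': 19, 'id': 38}
`cache["a"] = cache["z"] + cache["id"]` → cache = {'z': 19, 'id': 38, 'a': 57}
`result = cache["a"]` → result = 57
So result = 57

Answer: 57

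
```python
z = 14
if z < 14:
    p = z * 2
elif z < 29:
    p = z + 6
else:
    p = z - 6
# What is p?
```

Trace:
`z = 14` → z = 14
`if z < 14: ...` → z < 14 is False, z < 29 is True → p = 20
So p = 20

Answer: 20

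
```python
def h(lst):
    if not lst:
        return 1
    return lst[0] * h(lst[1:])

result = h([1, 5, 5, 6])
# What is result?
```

Product over [1, 5, 5, 6] = 1 * 5 * 5 * 6 = 150

Answer: 150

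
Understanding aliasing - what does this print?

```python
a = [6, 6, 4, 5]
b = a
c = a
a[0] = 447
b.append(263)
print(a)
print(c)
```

Key concept: multiple aliases.
Step by step:
`a = [6, 6, 4, 5]` → a = [6, 6, 4, 5]
`b = a` → b = [6, 6, 4, 5] (same object as a)
`c = a` → c = [6, 6, 4, 5] (same object as a, b)
`a[0] = 447` → a = [447, 6, 4, 5] (same object as b, c); b = [447, 6, 4, 5] (same object as a, c); c = [447, 6, 4, 5] (same object as a, b)
`b.append(263)` → a = [447, 6, 4, 5, 263] (same object as b, c); b = [447, 6, 4, 5, 263] (same object as a, c); c = [447, 6, 4, 5, 263] (same object as a, b)
`print(a)` → prints [447, 6, 4, 5, 263]
`print(c)` → prints [447, 6, 4, 5, 263]

Answer:
[447, 6, 4, 5, 263]
[447, 6, 4, 5, 263]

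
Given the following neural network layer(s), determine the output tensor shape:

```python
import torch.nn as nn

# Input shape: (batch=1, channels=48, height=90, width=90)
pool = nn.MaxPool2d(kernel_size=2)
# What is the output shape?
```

Input: (1, 48, 90, 90) -> Output: (1, 48, 45, 45)

Answer: (1, 48, 45, 45)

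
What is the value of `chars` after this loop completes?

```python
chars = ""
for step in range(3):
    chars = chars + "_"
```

Repeat '_' 3 times
`chars` takes the values: "" → "_" → "__" → "___"

Answer: "___"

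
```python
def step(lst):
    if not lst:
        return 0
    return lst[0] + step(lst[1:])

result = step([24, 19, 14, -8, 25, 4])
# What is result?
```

24 + 19 + 14 + (-8) + 25 + 4 + 0 = 78

Answer: 78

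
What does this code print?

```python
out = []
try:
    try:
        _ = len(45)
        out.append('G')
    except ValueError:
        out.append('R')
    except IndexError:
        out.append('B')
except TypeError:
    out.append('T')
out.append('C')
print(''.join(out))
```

Execution trace: 'T' (outer except TypeError) → 'C' (after the try/except). Output: TC

Answer: TC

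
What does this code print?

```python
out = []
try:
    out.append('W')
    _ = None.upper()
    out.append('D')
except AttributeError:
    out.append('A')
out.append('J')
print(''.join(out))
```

Execution trace: 'W' (try body) → 'A' (except AttributeError) → 'J' (after the try/except). Output: WAJ

Answer: WAJ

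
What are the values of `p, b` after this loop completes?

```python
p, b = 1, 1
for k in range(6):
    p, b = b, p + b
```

Fibonacci: after 6 iterations
`p, b` takes the values: (1, 1) → (1, 2) → (2, 3) → (3, 5) → (5, 8) → (8, 13) → (13, 21)

Answer: 13, 21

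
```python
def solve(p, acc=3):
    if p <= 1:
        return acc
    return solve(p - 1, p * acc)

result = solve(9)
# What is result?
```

Accumulator trace (n, acc): (9, 3) -> (8, 27) -> (7, 216) -> (6, 1512) -> (5, 9072) -> (4, 45360) -> (3, 181440) -> (2, 544320) -> (1, 1088640) -> return 1088640

Answer: 1088640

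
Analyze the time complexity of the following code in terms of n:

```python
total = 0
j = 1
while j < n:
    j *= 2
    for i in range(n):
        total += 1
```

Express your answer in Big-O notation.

Each loop level contributes: log n × n. Multiplying the contributions gives O(n log n).

Answer: O(n log n)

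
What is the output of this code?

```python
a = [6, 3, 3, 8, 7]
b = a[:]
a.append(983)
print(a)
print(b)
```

Key concept: slice [:] creates copy.
Step by step:
`a = [6, 3, 3, 8, 7]` → a = [6, 3, 3, 8, 7]
`b = a[:]` → b = [6, 3, 3, 8, 7]
`a.append(983)` → a = [6, 3, 3, 8, 7, 983]
`print(a)` → prints [6, 3, 3, 8, 7, 983]
`print(b)` → prints [6, 3, 3, 8, 7]

Answer:
[6, 3, 3, 8, 7, 983]
[6, 3, 3, 8, 7]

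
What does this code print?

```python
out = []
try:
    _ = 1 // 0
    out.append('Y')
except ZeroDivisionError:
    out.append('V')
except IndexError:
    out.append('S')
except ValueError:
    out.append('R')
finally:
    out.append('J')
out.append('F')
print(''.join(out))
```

Execution trace: 'V' (except ZeroDivisionError) → 'J' (finally) → 'F' (after the try/except). Output: VJF

Answer: VJF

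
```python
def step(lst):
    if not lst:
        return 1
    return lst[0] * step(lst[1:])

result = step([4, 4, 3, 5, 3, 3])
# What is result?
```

Product over [4, 4, 3, 5, 3, 3] = 4 * 4 * 3 * 5 * 3 * 3 = 2160

Answer: 2160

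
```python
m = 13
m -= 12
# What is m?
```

Trace:
`m = 13` → m = 13
`m -= 12` → m = 1
So m = 1

Answer: 1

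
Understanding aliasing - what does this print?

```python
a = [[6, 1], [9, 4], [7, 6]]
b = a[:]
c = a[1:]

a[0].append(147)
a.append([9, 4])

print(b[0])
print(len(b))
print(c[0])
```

Key concept: slice with nested mutation.
Step by step:
`a = [[6, 1], [9, 4], [7, 6]]` → a = [[6, 1], [9, 4], [7, 6]]
`b = a[:]` → b = [[6, 1], [9, 4], [7, 6]]
`c = a[1:]` → c = [[9, 4], [7, 6]]
`a[0].append(147)` → a = [[6, 1, 147], [9, 4], [7, 6]]; b = [[6, 1, 147], [9, 4], [7, 6]]
`a.append([9, 4])` → a = [[6, 1, 147], [9, 4], [7, 6], [9, 4]]
`print(b[0])` → prints [6, 1, 147]
`print(len(b))` → prints 3
`print(c[0])` → prints [9, 4]

Answer:
[6, 1, 147]
3
[9, 4]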